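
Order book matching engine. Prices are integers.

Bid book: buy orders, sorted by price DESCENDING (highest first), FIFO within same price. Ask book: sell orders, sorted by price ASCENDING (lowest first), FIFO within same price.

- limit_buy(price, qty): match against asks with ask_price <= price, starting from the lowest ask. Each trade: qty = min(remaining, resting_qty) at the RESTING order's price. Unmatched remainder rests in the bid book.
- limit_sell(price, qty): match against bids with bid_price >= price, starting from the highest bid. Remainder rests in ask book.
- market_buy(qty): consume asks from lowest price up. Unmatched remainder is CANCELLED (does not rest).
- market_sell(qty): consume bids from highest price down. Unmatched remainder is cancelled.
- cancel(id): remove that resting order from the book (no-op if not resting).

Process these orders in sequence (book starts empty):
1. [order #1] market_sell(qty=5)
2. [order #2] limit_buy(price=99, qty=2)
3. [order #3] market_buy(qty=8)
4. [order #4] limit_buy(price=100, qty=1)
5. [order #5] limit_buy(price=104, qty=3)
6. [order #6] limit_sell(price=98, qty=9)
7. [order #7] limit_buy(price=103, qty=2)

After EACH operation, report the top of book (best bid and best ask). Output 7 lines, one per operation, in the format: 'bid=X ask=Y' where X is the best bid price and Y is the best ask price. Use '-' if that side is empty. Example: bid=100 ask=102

After op 1 [order #1] market_sell(qty=5): fills=none; bids=[-] asks=[-]
After op 2 [order #2] limit_buy(price=99, qty=2): fills=none; bids=[#2:2@99] asks=[-]
After op 3 [order #3] market_buy(qty=8): fills=none; bids=[#2:2@99] asks=[-]
After op 4 [order #4] limit_buy(price=100, qty=1): fills=none; bids=[#4:1@100 #2:2@99] asks=[-]
After op 5 [order #5] limit_buy(price=104, qty=3): fills=none; bids=[#5:3@104 #4:1@100 #2:2@99] asks=[-]
After op 6 [order #6] limit_sell(price=98, qty=9): fills=#5x#6:3@104 #4x#6:1@100 #2x#6:2@99; bids=[-] asks=[#6:3@98]
After op 7 [order #7] limit_buy(price=103, qty=2): fills=#7x#6:2@98; bids=[-] asks=[#6:1@98]

Answer: bid=- ask=-
bid=99 ask=-
bid=99 ask=-
bid=100 ask=-
bid=104 ask=-
bid=- ask=98
bid=- ask=98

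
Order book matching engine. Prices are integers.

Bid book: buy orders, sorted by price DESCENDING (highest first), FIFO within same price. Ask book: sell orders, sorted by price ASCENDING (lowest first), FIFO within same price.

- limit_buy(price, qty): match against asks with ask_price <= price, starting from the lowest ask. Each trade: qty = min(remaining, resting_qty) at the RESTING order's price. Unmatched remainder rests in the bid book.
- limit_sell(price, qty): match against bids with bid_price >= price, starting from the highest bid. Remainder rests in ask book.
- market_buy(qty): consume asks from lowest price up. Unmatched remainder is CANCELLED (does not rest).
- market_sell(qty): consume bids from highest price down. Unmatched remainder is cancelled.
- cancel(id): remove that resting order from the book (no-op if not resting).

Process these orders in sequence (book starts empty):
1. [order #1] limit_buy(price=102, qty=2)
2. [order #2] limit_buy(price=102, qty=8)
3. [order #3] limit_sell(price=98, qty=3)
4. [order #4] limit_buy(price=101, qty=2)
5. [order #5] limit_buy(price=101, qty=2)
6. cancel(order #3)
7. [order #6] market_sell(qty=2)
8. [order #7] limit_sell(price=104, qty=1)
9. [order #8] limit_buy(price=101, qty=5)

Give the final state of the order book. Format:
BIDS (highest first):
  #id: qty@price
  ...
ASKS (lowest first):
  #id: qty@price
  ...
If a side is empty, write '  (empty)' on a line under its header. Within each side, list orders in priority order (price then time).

After op 1 [order #1] limit_buy(price=102, qty=2): fills=none; bids=[#1:2@102] asks=[-]
After op 2 [order #2] limit_buy(price=102, qty=8): fills=none; bids=[#1:2@102 #2:8@102] asks=[-]
After op 3 [order #3] limit_sell(price=98, qty=3): fills=#1x#3:2@102 #2x#3:1@102; bids=[#2:7@102] asks=[-]
After op 4 [order #4] limit_buy(price=101, qty=2): fills=none; bids=[#2:7@102 #4:2@101] asks=[-]
After op 5 [order #5] limit_buy(price=101, qty=2): fills=none; bids=[#2:7@102 #4:2@101 #5:2@101] asks=[-]
After op 6 cancel(order #3): fills=none; bids=[#2:7@102 #4:2@101 #5:2@101] asks=[-]
After op 7 [order #6] market_sell(qty=2): fills=#2x#6:2@102; bids=[#2:5@102 #4:2@101 #5:2@101] asks=[-]
After op 8 [order #7] limit_sell(price=104, qty=1): fills=none; bids=[#2:5@102 #4:2@101 #5:2@101] asks=[#7:1@104]
After op 9 [order #8] limit_buy(price=101, qty=5): fills=none; bids=[#2:5@102 #4:2@101 #5:2@101 #8:5@101] asks=[#7:1@104]

Answer: BIDS (highest first):
  #2: 5@102
  #4: 2@101
  #5: 2@101
  #8: 5@101
ASKS (lowest first):
  #7: 1@104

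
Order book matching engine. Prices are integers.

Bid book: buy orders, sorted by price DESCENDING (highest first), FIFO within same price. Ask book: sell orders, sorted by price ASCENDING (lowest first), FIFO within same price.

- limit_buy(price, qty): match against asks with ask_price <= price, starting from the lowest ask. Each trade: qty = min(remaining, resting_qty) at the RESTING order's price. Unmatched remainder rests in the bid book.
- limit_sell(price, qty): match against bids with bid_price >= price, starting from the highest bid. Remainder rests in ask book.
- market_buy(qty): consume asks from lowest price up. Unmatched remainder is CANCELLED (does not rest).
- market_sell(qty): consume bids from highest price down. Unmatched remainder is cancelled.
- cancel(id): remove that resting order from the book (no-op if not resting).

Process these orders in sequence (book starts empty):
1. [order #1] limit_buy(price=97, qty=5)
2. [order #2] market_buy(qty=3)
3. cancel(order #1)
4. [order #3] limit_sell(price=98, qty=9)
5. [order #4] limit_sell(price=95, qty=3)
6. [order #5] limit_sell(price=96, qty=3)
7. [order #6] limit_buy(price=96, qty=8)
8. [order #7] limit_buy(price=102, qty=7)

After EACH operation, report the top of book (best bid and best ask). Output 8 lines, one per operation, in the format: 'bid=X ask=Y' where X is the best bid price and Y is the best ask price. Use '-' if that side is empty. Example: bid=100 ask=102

Answer: bid=97 ask=-
bid=97 ask=-
bid=- ask=-
bid=- ask=98
bid=- ask=95
bid=- ask=95
bid=96 ask=98
bid=96 ask=98

Derivation:
After op 1 [order #1] limit_buy(price=97, qty=5): fills=none; bids=[#1:5@97] asks=[-]
After op 2 [order #2] market_buy(qty=3): fills=none; bids=[#1:5@97] asks=[-]
After op 3 cancel(order #1): fills=none; bids=[-] asks=[-]
After op 4 [order #3] limit_sell(price=98, qty=9): fills=none; bids=[-] asks=[#3:9@98]
After op 5 [order #4] limit_sell(price=95, qty=3): fills=none; bids=[-] asks=[#4:3@95 #3:9@98]
After op 6 [order #5] limit_sell(price=96, qty=3): fills=none; bids=[-] asks=[#4:3@95 #5:3@96 #3:9@98]
After op 7 [order #6] limit_buy(price=96, qty=8): fills=#6x#4:3@95 #6x#5:3@96; bids=[#6:2@96] asks=[#3:9@98]
After op 8 [order #7] limit_buy(price=102, qty=7): fills=#7x#3:7@98; bids=[#6:2@96] asks=[#3:2@98]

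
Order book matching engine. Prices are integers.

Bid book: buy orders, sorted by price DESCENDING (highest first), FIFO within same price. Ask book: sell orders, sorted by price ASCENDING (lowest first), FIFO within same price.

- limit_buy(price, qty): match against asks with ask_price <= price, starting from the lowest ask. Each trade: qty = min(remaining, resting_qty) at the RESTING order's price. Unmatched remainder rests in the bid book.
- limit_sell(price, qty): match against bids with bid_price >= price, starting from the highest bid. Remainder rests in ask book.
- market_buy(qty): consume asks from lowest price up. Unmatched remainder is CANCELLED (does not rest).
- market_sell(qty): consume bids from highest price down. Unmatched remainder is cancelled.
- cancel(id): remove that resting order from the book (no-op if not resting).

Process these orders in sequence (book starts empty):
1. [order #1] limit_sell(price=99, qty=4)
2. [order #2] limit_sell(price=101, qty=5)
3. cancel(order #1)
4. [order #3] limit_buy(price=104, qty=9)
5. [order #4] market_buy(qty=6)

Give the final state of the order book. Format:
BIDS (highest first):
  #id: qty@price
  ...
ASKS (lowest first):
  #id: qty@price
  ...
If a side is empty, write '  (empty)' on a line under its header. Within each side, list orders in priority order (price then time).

After op 1 [order #1] limit_sell(price=99, qty=4): fills=none; bids=[-] asks=[#1:4@99]
After op 2 [order #2] limit_sell(price=101, qty=5): fills=none; bids=[-] asks=[#1:4@99 #2:5@101]
After op 3 cancel(order #1): fills=none; bids=[-] asks=[#2:5@101]
After op 4 [order #3] limit_buy(price=104, qty=9): fills=#3x#2:5@101; bids=[#3:4@104] asks=[-]
After op 5 [order #4] market_buy(qty=6): fills=none; bids=[#3:4@104] asks=[-]

Answer: BIDS (highest first):
  #3: 4@104
ASKS (lowest first):
  (empty)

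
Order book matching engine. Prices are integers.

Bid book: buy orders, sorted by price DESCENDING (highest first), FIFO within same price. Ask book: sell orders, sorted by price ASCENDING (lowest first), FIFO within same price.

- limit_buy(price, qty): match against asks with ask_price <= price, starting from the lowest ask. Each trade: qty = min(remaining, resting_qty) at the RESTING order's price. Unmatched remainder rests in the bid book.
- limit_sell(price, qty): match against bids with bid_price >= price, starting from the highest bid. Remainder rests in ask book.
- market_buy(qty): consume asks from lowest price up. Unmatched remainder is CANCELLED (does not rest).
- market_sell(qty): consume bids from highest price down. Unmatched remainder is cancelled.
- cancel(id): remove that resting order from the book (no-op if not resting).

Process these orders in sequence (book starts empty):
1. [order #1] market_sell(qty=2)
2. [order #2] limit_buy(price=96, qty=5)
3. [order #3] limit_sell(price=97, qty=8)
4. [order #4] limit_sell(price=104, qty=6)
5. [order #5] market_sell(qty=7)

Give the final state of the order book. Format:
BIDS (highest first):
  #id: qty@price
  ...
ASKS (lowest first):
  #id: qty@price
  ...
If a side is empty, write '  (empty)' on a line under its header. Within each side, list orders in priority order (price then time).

After op 1 [order #1] market_sell(qty=2): fills=none; bids=[-] asks=[-]
After op 2 [order #2] limit_buy(price=96, qty=5): fills=none; bids=[#2:5@96] asks=[-]
After op 3 [order #3] limit_sell(price=97, qty=8): fills=none; bids=[#2:5@96] asks=[#3:8@97]
After op 4 [order #4] limit_sell(price=104, qty=6): fills=none; bids=[#2:5@96] asks=[#3:8@97 #4:6@104]
After op 5 [order #5] market_sell(qty=7): fills=#2x#5:5@96; bids=[-] asks=[#3:8@97 #4:6@104]

Answer: BIDS (highest first):
  (empty)
ASKS (lowest first):
  #3: 8@97
  #4: 6@104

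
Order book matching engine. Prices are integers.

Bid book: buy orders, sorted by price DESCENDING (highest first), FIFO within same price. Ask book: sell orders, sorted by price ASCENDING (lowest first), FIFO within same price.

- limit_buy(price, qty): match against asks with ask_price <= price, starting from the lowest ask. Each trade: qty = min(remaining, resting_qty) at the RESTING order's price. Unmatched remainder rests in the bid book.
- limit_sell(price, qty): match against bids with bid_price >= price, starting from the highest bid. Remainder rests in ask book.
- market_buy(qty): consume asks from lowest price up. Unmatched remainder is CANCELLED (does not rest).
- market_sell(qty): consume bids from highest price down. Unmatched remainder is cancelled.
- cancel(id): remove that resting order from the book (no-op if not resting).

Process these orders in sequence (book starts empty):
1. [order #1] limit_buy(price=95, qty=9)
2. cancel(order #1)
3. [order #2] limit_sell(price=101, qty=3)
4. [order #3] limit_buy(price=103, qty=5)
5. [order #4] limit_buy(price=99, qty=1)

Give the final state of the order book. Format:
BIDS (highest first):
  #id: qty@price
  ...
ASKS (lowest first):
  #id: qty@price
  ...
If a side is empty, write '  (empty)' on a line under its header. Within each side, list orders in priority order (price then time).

After op 1 [order #1] limit_buy(price=95, qty=9): fills=none; bids=[#1:9@95] asks=[-]
After op 2 cancel(order #1): fills=none; bids=[-] asks=[-]
After op 3 [order #2] limit_sell(price=101, qty=3): fills=none; bids=[-] asks=[#2:3@101]
After op 4 [order #3] limit_buy(price=103, qty=5): fills=#3x#2:3@101; bids=[#3:2@103] asks=[-]
After op 5 [order #4] limit_buy(price=99, qty=1): fills=none; bids=[#3:2@103 #4:1@99] asks=[-]

Answer: BIDS (highest first):
  #3: 2@103
  #4: 1@99
ASKS (lowest first):
  (empty)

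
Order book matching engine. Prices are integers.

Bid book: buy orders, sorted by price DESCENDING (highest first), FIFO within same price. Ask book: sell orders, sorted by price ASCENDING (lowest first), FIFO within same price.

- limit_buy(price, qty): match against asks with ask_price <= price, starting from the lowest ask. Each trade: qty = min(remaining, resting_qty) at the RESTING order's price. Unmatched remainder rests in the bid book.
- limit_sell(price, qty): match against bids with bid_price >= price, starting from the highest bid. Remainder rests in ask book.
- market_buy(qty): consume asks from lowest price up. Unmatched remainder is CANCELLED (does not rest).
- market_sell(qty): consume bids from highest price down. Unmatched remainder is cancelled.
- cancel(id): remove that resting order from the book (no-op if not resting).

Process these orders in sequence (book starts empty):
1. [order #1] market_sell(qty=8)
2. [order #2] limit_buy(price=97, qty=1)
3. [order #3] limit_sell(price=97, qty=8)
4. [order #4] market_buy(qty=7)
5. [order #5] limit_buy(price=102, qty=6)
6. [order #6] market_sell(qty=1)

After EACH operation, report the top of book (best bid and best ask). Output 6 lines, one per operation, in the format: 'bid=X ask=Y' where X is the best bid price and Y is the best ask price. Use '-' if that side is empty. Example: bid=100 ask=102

After op 1 [order #1] market_sell(qty=8): fills=none; bids=[-] asks=[-]
After op 2 [order #2] limit_buy(price=97, qty=1): fills=none; bids=[#2:1@97] asks=[-]
After op 3 [order #3] limit_sell(price=97, qty=8): fills=#2x#3:1@97; bids=[-] asks=[#3:7@97]
After op 4 [order #4] market_buy(qty=7): fills=#4x#3:7@97; bids=[-] asks=[-]
After op 5 [order #5] limit_buy(price=102, qty=6): fills=none; bids=[#5:6@102] asks=[-]
After op 6 [order #6] market_sell(qty=1): fills=#5x#6:1@102; bids=[#5:5@102] asks=[-]

Answer: bid=- ask=-
bid=97 ask=-
bid=- ask=97
bid=- ask=-
bid=102 ask=-
bid=102 ask=-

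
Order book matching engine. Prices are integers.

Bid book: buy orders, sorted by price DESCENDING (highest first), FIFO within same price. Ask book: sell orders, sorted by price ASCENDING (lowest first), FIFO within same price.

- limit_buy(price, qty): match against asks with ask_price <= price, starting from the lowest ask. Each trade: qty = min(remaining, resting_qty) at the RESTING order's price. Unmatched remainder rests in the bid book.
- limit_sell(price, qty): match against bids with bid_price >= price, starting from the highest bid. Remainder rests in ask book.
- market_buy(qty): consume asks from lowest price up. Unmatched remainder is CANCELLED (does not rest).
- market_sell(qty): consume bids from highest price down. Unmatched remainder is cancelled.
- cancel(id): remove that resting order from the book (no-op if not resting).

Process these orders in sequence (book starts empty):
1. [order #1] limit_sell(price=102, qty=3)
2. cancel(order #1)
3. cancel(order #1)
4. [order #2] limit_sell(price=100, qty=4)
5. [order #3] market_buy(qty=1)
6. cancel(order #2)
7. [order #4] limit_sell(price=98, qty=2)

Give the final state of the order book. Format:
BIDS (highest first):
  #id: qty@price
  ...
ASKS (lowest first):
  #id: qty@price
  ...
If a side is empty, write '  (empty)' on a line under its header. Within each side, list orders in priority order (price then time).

After op 1 [order #1] limit_sell(price=102, qty=3): fills=none; bids=[-] asks=[#1:3@102]
After op 2 cancel(order #1): fills=none; bids=[-] asks=[-]
After op 3 cancel(order #1): fills=none; bids=[-] asks=[-]
After op 4 [order #2] limit_sell(price=100, qty=4): fills=none; bids=[-] asks=[#2:4@100]
After op 5 [order #3] market_buy(qty=1): fills=#3x#2:1@100; bids=[-] asks=[#2:3@100]
After op 6 cancel(order #2): fills=none; bids=[-] asks=[-]
After op 7 [order #4] limit_sell(price=98, qty=2): fills=none; bids=[-] asks=[#4:2@98]

Answer: BIDS (highest first):
  (empty)
ASKS (lowest first):
  #4: 2@98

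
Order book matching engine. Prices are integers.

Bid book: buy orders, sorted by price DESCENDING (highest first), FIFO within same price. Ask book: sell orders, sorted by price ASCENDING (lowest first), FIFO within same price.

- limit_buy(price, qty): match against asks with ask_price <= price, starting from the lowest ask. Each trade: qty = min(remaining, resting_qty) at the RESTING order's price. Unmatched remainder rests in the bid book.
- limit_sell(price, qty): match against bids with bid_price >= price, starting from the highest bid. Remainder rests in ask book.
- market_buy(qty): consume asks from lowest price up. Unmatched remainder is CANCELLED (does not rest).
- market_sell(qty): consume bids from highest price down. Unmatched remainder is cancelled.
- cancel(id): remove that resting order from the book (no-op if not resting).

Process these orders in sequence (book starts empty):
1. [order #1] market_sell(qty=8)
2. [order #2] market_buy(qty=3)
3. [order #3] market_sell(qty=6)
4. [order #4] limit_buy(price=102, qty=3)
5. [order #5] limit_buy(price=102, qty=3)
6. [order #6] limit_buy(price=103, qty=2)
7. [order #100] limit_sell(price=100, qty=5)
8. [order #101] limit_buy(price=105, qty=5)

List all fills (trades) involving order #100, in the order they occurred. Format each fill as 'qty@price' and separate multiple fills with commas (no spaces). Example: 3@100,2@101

After op 1 [order #1] market_sell(qty=8): fills=none; bids=[-] asks=[-]
After op 2 [order #2] market_buy(qty=3): fills=none; bids=[-] asks=[-]
After op 3 [order #3] market_sell(qty=6): fills=none; bids=[-] asks=[-]
After op 4 [order #4] limit_buy(price=102, qty=3): fills=none; bids=[#4:3@102] asks=[-]
After op 5 [order #5] limit_buy(price=102, qty=3): fills=none; bids=[#4:3@102 #5:3@102] asks=[-]
After op 6 [order #6] limit_buy(price=103, qty=2): fills=none; bids=[#6:2@103 #4:3@102 #5:3@102] asks=[-]
After op 7 [order #100] limit_sell(price=100, qty=5): fills=#6x#100:2@103 #4x#100:3@102; bids=[#5:3@102] asks=[-]
After op 8 [order #101] limit_buy(price=105, qty=5): fills=none; bids=[#101:5@105 #5:3@102] asks=[-]

Answer: 2@103,3@102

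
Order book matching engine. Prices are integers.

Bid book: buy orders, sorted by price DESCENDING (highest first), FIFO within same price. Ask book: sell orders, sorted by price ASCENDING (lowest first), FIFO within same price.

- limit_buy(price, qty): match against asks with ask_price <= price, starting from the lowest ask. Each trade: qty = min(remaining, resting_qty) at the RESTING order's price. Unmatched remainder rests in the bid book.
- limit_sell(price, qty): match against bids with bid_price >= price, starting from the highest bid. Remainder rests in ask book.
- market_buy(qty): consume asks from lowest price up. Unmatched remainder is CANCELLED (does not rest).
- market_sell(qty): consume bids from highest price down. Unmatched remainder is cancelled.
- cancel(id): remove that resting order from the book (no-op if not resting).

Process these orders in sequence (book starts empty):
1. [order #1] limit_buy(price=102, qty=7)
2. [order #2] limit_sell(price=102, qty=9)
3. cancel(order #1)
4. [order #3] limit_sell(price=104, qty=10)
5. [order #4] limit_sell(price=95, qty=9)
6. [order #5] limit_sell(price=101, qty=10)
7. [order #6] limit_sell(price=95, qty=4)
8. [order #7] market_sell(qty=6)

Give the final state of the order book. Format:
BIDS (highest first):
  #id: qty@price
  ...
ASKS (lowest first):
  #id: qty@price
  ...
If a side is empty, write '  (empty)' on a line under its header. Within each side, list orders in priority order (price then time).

Answer: BIDS (highest first):
  (empty)
ASKS (lowest first):
  #4: 9@95
  #6: 4@95
  #5: 10@101
  #2: 2@102
  #3: 10@104

Derivation:
After op 1 [order #1] limit_buy(price=102, qty=7): fills=none; bids=[#1:7@102] asks=[-]
After op 2 [order #2] limit_sell(price=102, qty=9): fills=#1x#2:7@102; bids=[-] asks=[#2:2@102]
After op 3 cancel(order #1): fills=none; bids=[-] asks=[#2:2@102]
After op 4 [order #3] limit_sell(price=104, qty=10): fills=none; bids=[-] asks=[#2:2@102 #3:10@104]
After op 5 [order #4] limit_sell(price=95, qty=9): fills=none; bids=[-] asks=[#4:9@95 #2:2@102 #3:10@104]
After op 6 [order #5] limit_sell(price=101, qty=10): fills=none; bids=[-] asks=[#4:9@95 #5:10@101 #2:2@102 #3:10@104]
After op 7 [order #6] limit_sell(price=95, qty=4): fills=none; bids=[-] asks=[#4:9@95 #6:4@95 #5:10@101 #2:2@102 #3:10@104]
After op 8 [order #7] market_sell(qty=6): fills=none; bids=[-] asks=[#4:9@95 #6:4@95 #5:10@101 #2:2@102 #3:10@104]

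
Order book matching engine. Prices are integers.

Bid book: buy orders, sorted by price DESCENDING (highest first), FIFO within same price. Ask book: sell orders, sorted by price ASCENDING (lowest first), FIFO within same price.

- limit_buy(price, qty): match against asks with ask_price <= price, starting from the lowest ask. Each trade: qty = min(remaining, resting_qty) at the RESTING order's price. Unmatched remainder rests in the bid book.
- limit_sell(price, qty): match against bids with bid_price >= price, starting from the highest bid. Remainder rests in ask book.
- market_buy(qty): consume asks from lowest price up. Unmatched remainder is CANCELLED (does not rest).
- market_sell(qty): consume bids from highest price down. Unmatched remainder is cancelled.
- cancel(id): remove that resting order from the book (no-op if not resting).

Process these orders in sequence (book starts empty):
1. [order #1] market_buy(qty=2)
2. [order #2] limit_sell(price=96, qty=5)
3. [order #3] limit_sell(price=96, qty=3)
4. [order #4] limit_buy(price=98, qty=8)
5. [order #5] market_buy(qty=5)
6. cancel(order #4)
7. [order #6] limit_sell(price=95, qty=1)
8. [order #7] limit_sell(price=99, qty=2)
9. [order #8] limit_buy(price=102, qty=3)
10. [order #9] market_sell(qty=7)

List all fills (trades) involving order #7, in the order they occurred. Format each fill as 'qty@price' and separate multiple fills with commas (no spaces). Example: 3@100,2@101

Answer: 2@99

Derivation:
After op 1 [order #1] market_buy(qty=2): fills=none; bids=[-] asks=[-]
After op 2 [order #2] limit_sell(price=96, qty=5): fills=none; bids=[-] asks=[#2:5@96]
After op 3 [order #3] limit_sell(price=96, qty=3): fills=none; bids=[-] asks=[#2:5@96 #3:3@96]
After op 4 [order #4] limit_buy(price=98, qty=8): fills=#4x#2:5@96 #4x#3:3@96; bids=[-] asks=[-]
After op 5 [order #5] market_buy(qty=5): fills=none; bids=[-] asks=[-]
After op 6 cancel(order #4): fills=none; bids=[-] asks=[-]
After op 7 [order #6] limit_sell(price=95, qty=1): fills=none; bids=[-] asks=[#6:1@95]
After op 8 [order #7] limit_sell(price=99, qty=2): fills=none; bids=[-] asks=[#6:1@95 #7:2@99]
After op 9 [order #8] limit_buy(price=102, qty=3): fills=#8x#6:1@95 #8x#7:2@99; bids=[-] asks=[-]
After op 10 [order #9] market_sell(qty=7): fills=none; bids=[-] asks=[-]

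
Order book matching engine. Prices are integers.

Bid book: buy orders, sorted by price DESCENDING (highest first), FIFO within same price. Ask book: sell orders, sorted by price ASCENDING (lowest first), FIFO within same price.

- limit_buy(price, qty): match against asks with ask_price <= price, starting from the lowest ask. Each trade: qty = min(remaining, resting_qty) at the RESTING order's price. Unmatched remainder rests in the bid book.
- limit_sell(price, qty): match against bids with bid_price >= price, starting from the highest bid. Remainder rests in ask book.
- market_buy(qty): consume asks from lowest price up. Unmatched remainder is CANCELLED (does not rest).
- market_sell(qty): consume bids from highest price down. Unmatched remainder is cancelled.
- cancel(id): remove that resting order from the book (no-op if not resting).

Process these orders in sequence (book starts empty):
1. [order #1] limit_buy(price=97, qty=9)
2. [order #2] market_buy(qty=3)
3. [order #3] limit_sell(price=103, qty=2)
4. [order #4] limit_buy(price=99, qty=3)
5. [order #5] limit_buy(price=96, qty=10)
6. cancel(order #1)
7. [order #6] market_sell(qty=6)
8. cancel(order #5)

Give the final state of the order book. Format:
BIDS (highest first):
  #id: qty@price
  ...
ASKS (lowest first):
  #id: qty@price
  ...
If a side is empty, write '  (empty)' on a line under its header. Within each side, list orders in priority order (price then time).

After op 1 [order #1] limit_buy(price=97, qty=9): fills=none; bids=[#1:9@97] asks=[-]
After op 2 [order #2] market_buy(qty=3): fills=none; bids=[#1:9@97] asks=[-]
After op 3 [order #3] limit_sell(price=103, qty=2): fills=none; bids=[#1:9@97] asks=[#3:2@103]
After op 4 [order #4] limit_buy(price=99, qty=3): fills=none; bids=[#4:3@99 #1:9@97] asks=[#3:2@103]
After op 5 [order #5] limit_buy(price=96, qty=10): fills=none; bids=[#4:3@99 #1:9@97 #5:10@96] asks=[#3:2@103]
After op 6 cancel(order #1): fills=none; bids=[#4:3@99 #5:10@96] asks=[#3:2@103]
After op 7 [order #6] market_sell(qty=6): fills=#4x#6:3@99 #5x#6:3@96; bids=[#5:7@96] asks=[#3:2@103]
After op 8 cancel(order #5): fills=none; bids=[-] asks=[#3:2@103]

Answer: BIDS (highest first):
  (empty)
ASKS (lowest first):
  #3: 2@103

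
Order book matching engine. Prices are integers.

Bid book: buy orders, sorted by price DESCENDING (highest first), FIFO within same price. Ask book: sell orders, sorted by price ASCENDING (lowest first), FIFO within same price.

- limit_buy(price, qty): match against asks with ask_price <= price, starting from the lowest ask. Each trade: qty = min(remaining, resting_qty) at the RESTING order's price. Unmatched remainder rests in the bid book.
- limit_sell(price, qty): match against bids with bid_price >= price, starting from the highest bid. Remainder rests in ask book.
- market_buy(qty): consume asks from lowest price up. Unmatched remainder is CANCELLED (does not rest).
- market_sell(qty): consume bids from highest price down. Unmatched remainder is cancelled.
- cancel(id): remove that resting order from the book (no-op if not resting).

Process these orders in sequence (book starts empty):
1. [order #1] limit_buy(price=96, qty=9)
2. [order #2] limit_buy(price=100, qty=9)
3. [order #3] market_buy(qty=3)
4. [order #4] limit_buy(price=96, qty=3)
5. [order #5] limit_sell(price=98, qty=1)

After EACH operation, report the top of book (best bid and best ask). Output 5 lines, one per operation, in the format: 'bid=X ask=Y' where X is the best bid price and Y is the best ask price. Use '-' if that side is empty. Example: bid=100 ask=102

After op 1 [order #1] limit_buy(price=96, qty=9): fills=none; bids=[#1:9@96] asks=[-]
After op 2 [order #2] limit_buy(price=100, qty=9): fills=none; bids=[#2:9@100 #1:9@96] asks=[-]
After op 3 [order #3] market_buy(qty=3): fills=none; bids=[#2:9@100 #1:9@96] asks=[-]
After op 4 [order #4] limit_buy(price=96, qty=3): fills=none; bids=[#2:9@100 #1:9@96 #4:3@96] asks=[-]
After op 5 [order #5] limit_sell(price=98, qty=1): fills=#2x#5:1@100; bids=[#2:8@100 #1:9@96 #4:3@96] asks=[-]

Answer: bid=96 ask=-
bid=100 ask=-
bid=100 ask=-
bid=100 ask=-
bid=100 ask=-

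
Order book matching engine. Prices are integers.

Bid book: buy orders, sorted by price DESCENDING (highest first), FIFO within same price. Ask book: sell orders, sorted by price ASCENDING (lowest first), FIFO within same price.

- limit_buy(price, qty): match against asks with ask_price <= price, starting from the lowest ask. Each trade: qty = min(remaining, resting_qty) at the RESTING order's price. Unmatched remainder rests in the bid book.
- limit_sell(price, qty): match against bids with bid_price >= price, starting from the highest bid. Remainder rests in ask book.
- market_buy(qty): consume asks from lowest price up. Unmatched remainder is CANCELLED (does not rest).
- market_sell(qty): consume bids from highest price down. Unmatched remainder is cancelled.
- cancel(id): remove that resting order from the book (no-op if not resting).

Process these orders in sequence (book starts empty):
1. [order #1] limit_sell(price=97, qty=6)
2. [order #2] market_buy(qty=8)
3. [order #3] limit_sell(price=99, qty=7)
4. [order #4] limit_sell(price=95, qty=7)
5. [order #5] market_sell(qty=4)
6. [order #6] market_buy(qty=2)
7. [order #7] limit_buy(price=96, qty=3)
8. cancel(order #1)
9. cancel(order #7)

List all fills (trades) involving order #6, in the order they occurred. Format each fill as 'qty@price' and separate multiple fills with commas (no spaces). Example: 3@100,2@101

After op 1 [order #1] limit_sell(price=97, qty=6): fills=none; bids=[-] asks=[#1:6@97]
After op 2 [order #2] market_buy(qty=8): fills=#2x#1:6@97; bids=[-] asks=[-]
After op 3 [order #3] limit_sell(price=99, qty=7): fills=none; bids=[-] asks=[#3:7@99]
After op 4 [order #4] limit_sell(price=95, qty=7): fills=none; bids=[-] asks=[#4:7@95 #3:7@99]
After op 5 [order #5] market_sell(qty=4): fills=none; bids=[-] asks=[#4:7@95 #3:7@99]
After op 6 [order #6] market_buy(qty=2): fills=#6x#4:2@95; bids=[-] asks=[#4:5@95 #3:7@99]
After op 7 [order #7] limit_buy(price=96, qty=3): fills=#7x#4:3@95; bids=[-] asks=[#4:2@95 #3:7@99]
After op 8 cancel(order #1): fills=none; bids=[-] asks=[#4:2@95 #3:7@99]
After op 9 cancel(order #7): fills=none; bids=[-] asks=[#4:2@95 #3:7@99]

Answer: 2@95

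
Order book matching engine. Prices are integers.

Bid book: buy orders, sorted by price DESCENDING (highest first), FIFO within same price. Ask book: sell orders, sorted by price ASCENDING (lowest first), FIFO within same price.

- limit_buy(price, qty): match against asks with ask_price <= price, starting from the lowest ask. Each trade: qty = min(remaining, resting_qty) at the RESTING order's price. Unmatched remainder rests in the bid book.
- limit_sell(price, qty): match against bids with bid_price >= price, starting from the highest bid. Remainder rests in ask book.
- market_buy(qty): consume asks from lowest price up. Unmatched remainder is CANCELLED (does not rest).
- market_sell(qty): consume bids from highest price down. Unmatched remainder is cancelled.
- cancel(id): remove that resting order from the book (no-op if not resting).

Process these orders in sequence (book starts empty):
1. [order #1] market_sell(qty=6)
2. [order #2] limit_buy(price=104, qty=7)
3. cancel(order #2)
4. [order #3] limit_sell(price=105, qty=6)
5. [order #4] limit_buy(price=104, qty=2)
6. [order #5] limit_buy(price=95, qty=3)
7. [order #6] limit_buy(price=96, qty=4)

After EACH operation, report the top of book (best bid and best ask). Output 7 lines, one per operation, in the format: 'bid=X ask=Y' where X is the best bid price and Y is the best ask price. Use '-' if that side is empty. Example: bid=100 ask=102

After op 1 [order #1] market_sell(qty=6): fills=none; bids=[-] asks=[-]
After op 2 [order #2] limit_buy(price=104, qty=7): fills=none; bids=[#2:7@104] asks=[-]
After op 3 cancel(order #2): fills=none; bids=[-] asks=[-]
After op 4 [order #3] limit_sell(price=105, qty=6): fills=none; bids=[-] asks=[#3:6@105]
After op 5 [order #4] limit_buy(price=104, qty=2): fills=none; bids=[#4:2@104] asks=[#3:6@105]
After op 6 [order #5] limit_buy(price=95, qty=3): fills=none; bids=[#4:2@104 #5:3@95] asks=[#3:6@105]
After op 7 [order #6] limit_buy(price=96, qty=4): fills=none; bids=[#4:2@104 #6:4@96 #5:3@95] asks=[#3:6@105]

Answer: bid=- ask=-
bid=104 ask=-
bid=- ask=-
bid=- ask=105
bid=104 ask=105
bid=104 ask=105
bid=104 ask=105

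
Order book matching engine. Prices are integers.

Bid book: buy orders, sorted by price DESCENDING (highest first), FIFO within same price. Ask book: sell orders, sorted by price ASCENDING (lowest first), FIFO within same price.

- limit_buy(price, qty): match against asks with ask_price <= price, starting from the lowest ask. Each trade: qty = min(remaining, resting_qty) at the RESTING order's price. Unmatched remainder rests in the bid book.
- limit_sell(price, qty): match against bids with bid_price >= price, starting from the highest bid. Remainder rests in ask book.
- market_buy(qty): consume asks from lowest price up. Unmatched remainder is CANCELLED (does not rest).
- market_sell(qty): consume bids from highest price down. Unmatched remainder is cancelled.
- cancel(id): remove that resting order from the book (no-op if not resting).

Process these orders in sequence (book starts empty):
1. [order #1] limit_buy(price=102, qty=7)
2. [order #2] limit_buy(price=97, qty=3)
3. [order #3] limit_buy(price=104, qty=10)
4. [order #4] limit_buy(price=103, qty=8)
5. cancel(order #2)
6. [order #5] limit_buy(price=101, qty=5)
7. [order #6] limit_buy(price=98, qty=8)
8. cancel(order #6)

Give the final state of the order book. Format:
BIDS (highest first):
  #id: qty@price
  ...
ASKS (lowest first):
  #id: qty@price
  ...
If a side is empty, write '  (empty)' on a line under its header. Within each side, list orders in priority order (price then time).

After op 1 [order #1] limit_buy(price=102, qty=7): fills=none; bids=[#1:7@102] asks=[-]
After op 2 [order #2] limit_buy(price=97, qty=3): fills=none; bids=[#1:7@102 #2:3@97] asks=[-]
After op 3 [order #3] limit_buy(price=104, qty=10): fills=none; bids=[#3:10@104 #1:7@102 #2:3@97] asks=[-]
After op 4 [order #4] limit_buy(price=103, qty=8): fills=none; bids=[#3:10@104 #4:8@103 #1:7@102 #2:3@97] asks=[-]
After op 5 cancel(order #2): fills=none; bids=[#3:10@104 #4:8@103 #1:7@102] asks=[-]
After op 6 [order #5] limit_buy(price=101, qty=5): fills=none; bids=[#3:10@104 #4:8@103 #1:7@102 #5:5@101] asks=[-]
After op 7 [order #6] limit_buy(price=98, qty=8): fills=none; bids=[#3:10@104 #4:8@103 #1:7@102 #5:5@101 #6:8@98] asks=[-]
After op 8 cancel(order #6): fills=none; bids=[#3:10@104 #4:8@103 #1:7@102 #5:5@101] asks=[-]

Answer: BIDS (highest first):
  #3: 10@104
  #4: 8@103
  #1: 7@102
  #5: 5@101
ASKS (lowest first):
  (empty)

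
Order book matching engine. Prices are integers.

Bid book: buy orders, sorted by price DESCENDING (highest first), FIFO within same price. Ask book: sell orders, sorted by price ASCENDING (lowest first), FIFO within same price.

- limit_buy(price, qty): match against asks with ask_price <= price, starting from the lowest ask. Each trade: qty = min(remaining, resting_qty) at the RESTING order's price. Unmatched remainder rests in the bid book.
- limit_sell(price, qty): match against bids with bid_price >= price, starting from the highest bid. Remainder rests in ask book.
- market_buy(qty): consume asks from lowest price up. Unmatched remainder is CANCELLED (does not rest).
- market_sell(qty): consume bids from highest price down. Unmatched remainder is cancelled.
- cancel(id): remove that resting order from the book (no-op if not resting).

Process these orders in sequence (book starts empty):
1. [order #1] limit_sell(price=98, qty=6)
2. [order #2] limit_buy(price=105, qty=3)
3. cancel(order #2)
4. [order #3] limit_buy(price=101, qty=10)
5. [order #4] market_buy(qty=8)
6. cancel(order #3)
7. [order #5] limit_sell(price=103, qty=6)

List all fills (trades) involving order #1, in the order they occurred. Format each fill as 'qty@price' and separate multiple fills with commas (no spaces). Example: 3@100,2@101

Answer: 3@98,3@98

Derivation:
After op 1 [order #1] limit_sell(price=98, qty=6): fills=none; bids=[-] asks=[#1:6@98]
After op 2 [order #2] limit_buy(price=105, qty=3): fills=#2x#1:3@98; bids=[-] asks=[#1:3@98]
After op 3 cancel(order #2): fills=none; bids=[-] asks=[#1:3@98]
After op 4 [order #3] limit_buy(price=101, qty=10): fills=#3x#1:3@98; bids=[#3:7@101] asks=[-]
After op 5 [order #4] market_buy(qty=8): fills=none; bids=[#3:7@101] asks=[-]
After op 6 cancel(order #3): fills=none; bids=[-] asks=[-]
After op 7 [order #5] limit_sell(price=103, qty=6): fills=none; bids=[-] asks=[#5:6@103]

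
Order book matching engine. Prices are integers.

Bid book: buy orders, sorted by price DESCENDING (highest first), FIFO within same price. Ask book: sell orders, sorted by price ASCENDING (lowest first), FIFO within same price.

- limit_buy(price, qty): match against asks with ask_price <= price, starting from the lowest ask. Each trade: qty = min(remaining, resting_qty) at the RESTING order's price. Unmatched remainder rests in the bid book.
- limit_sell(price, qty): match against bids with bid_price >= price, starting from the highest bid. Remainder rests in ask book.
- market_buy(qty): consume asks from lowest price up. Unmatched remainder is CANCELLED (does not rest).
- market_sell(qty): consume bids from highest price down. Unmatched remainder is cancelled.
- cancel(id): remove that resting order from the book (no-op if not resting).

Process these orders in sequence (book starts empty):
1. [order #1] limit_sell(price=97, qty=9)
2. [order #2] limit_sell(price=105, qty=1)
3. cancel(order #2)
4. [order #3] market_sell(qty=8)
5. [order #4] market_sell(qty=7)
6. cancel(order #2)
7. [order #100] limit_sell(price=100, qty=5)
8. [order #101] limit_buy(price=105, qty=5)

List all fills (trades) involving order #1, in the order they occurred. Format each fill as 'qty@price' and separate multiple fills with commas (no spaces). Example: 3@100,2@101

Answer: 5@97

Derivation:
After op 1 [order #1] limit_sell(price=97, qty=9): fills=none; bids=[-] asks=[#1:9@97]
After op 2 [order #2] limit_sell(price=105, qty=1): fills=none; bids=[-] asks=[#1:9@97 #2:1@105]
After op 3 cancel(order #2): fills=none; bids=[-] asks=[#1:9@97]
After op 4 [order #3] market_sell(qty=8): fills=none; bids=[-] asks=[#1:9@97]
After op 5 [order #4] market_sell(qty=7): fills=none; bids=[-] asks=[#1:9@97]
After op 6 cancel(order #2): fills=none; bids=[-] asks=[#1:9@97]
After op 7 [order #100] limit_sell(price=100, qty=5): fills=none; bids=[-] asks=[#1:9@97 #100:5@100]
After op 8 [order #101] limit_buy(price=105, qty=5): fills=#101x#1:5@97; bids=[-] asks=[#1:4@97 #100:5@100]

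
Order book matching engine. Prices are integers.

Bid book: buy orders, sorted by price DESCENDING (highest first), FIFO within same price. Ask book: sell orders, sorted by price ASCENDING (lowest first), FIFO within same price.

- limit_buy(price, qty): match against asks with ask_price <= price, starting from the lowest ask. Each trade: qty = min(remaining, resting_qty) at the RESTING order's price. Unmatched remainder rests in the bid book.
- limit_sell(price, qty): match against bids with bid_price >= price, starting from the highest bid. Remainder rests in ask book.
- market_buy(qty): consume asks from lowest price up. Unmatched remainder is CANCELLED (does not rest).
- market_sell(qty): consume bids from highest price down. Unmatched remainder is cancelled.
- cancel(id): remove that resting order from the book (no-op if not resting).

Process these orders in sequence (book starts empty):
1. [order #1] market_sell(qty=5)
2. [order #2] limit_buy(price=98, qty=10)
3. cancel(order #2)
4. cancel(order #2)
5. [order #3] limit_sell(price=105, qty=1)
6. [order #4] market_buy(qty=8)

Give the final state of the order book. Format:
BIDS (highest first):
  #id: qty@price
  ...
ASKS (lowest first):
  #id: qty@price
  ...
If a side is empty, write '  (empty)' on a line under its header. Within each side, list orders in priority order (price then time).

After op 1 [order #1] market_sell(qty=5): fills=none; bids=[-] asks=[-]
After op 2 [order #2] limit_buy(price=98, qty=10): fills=none; bids=[#2:10@98] asks=[-]
After op 3 cancel(order #2): fills=none; bids=[-] asks=[-]
After op 4 cancel(order #2): fills=none; bids=[-] asks=[-]
After op 5 [order #3] limit_sell(price=105, qty=1): fills=none; bids=[-] asks=[#3:1@105]
After op 6 [order #4] market_buy(qty=8): fills=#4x#3:1@105; bids=[-] asks=[-]

Answer: BIDS (highest first):
  (empty)
ASKS (lowest first):
  (empty)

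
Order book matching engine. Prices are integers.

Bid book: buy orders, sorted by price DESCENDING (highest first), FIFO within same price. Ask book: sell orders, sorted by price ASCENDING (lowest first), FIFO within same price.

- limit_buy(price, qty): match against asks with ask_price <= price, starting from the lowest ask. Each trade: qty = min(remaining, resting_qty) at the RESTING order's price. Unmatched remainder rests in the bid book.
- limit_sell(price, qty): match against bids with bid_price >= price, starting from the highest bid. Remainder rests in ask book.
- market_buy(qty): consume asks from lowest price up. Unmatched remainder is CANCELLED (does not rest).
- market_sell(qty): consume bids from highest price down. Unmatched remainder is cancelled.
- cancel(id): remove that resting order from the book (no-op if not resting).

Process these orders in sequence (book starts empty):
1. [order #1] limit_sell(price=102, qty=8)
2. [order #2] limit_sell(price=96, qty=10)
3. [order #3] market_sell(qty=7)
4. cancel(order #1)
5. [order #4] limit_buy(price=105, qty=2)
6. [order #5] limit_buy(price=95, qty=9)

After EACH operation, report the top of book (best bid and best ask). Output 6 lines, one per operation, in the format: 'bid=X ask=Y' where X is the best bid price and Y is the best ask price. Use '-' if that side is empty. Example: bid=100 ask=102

Answer: bid=- ask=102
bid=- ask=96
bid=- ask=96
bid=- ask=96
bid=- ask=96
bid=95 ask=96

Derivation:
After op 1 [order #1] limit_sell(price=102, qty=8): fills=none; bids=[-] asks=[#1:8@102]
After op 2 [order #2] limit_sell(price=96, qty=10): fills=none; bids=[-] asks=[#2:10@96 #1:8@102]
After op 3 [order #3] market_sell(qty=7): fills=none; bids=[-] asks=[#2:10@96 #1:8@102]
After op 4 cancel(order #1): fills=none; bids=[-] asks=[#2:10@96]
After op 5 [order #4] limit_buy(price=105, qty=2): fills=#4x#2:2@96; bids=[-] asks=[#2:8@96]
After op 6 [order #5] limit_buy(price=95, qty=9): fills=none; bids=[#5:9@95] asks=[#2:8@96]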